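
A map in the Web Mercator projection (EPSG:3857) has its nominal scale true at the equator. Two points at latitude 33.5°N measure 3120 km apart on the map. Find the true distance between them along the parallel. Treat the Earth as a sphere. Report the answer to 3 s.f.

2600 km

The Mercator projection is conformal; its linear scale factor is the same in every direction and equals sec φ = 1/cos φ.
Along the parallel at 33.5°, map distances are exaggerated by k = sec 33.5° = 1.199.
True distance = 3120 / 1.199 = 3120 × cos 33.5° ≈ 2600 km.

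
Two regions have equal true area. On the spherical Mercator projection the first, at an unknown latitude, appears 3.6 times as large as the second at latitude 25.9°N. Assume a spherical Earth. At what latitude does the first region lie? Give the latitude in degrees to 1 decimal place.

For equal true areas on Mercator, apparent areas scale as sec²φ, so the ratio is cos²φ₂ / cos²φ₁.
cos²φ₂ / cos²φ₁ = 3.6  ⇒  cos φ₁ = cos 25.9° / √3.6 = 0.8996/1.897 = 0.4741.
φ₁ = arccos(0.4741) ≈ 61.7°.

61.7°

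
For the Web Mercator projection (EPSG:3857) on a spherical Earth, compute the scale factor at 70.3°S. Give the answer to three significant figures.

Mercator is conformal, so the point scale is isotropic: h = k = sec φ = 1/cos φ.
k = 1/cos 70.3° = 1/0.3371 = 2.967.

2.97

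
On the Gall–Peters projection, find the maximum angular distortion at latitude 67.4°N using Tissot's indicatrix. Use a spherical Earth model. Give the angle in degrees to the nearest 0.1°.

Gall–Peters is a cylindrical equal-area projection with standard parallels at ±45°. For cylindrical equal-area with standard parallel φ₀, h = cos φ / cos φ₀ and k = cos φ₀ / cos φ, so h·k = 1.
At 67.4°: h = 0.5435, k = 1.840; principal scales a = 1.840, b = 0.5435.
sin(ω/2) = (a − b)/(a + b) = 1.297/2.383 = 0.5440, so ω = 2 arcsin(0.5440) ≈ 65.9°.

65.9°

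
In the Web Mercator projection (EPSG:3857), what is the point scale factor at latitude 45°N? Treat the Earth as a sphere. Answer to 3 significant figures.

The Mercator projection is conformal; its linear scale factor is the same in every direction and equals sec φ = 1/cos φ.
k = 1/cos 45° = 1/0.7071 = 1.414.

1.41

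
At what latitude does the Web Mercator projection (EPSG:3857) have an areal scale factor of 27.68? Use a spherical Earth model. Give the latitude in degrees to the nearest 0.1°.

79.0°

Mercator areal scale is sec²φ.
sec²φ = 27.68  ⇒  cos²φ = 0.03613  ⇒  cos φ = 0.1901.
φ = arccos(0.1901) ≈ 79.0°.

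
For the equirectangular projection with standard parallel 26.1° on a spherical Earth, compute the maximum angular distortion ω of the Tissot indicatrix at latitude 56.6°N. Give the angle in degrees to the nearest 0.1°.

27.8°

With standard parallel φ₀ = 26.1°, the equirectangular projection gives x = Rλ cos φ₀, y = Rφ, so h = 1 and k = cos 26.1° / cos φ.
At 56.6°: h = 1.000, k = 1.631; principal scales a = 1.631, b = 1.000.
sin(ω/2) = (a − b)/(a + b) = 0.6314/2.631 = 0.2399, so ω = 2 arcsin(0.2399) ≈ 27.8°.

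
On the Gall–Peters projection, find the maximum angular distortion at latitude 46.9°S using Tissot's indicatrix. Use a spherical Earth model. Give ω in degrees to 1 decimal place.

3.9°

Gall–Peters is a cylindrical equal-area projection with standard parallels at ±45°. A cylindrical equal-area projection with standard parallel φ₀ has meridian scale h = cos φ / cos φ₀ and parallel scale k = cos φ₀ / cos φ (so areas are preserved, h·k = 1).
At 46.9°: h = 0.9663, k = 1.035; principal scales a = 1.035, b = 0.9663.
sin(ω/2) = (a − b)/(a + b) = 0.06859/2.001 = 0.03427, so ω = 2 arcsin(0.03427) ≈ 3.9°.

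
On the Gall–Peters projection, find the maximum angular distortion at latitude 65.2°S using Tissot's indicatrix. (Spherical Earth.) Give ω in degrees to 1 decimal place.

57.3°

Gall–Peters is a cylindrical equal-area projection with standard parallels at ±45°. A cylindrical equal-area projection with standard parallel φ₀ has meridian scale h = cos φ / cos φ₀ and parallel scale k = cos φ₀ / cos φ (so areas are preserved, h·k = 1).
At 65.2°: h = 0.5932, k = 1.686; principal scales a = 1.686, b = 0.5932.
sin(ω/2) = (a − b)/(a + b) = 1.093/2.279 = 0.4794, so ω = 2 arcsin(0.4794) ≈ 57.3°.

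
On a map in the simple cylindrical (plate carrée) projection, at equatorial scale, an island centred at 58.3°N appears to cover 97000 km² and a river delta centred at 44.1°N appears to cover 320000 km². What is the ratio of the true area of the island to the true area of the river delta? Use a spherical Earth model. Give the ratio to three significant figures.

Plate carrée has h = 1 and k = sec φ, giving areal scale sec φ; true area = (apparent area) · cos φ.
True area of island: 97000 × cos(58.3°) = 97000 × 0.5255 = 50970 km².
True area of river delta: 320000 × cos(44.1°) = 320000 × 0.7181 = 229800 km².
Ratio = 50970 / 229800 ≈ 0.222.

0.222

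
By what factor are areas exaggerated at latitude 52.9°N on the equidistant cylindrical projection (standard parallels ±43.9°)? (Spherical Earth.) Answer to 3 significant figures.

1.19

The equidistant cylindrical projection with φ₀ = 43.9° has h = 1 (meridians true) and k = cos φ₀ / cos φ along parallels.
Areal scale = h·k = 1 × cos φ₀ / cos φ; at 52.9°, h = 1.000, k = 1.195, so h·k = 1.195.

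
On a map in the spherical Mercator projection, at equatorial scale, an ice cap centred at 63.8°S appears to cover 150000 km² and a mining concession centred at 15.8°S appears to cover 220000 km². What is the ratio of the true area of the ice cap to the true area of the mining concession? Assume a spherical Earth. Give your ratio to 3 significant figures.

0.144

On Mercator the areal scale is sec²φ, so true area = apparent × cos²φ.
True area of ice cap: 150000 × cos²(63.8°) = 150000 × 0.1949 = 29240 km².
True area of mining concession: 220000 × cos²(15.8°) = 220000 × 0.9259 = 203700 km².
Ratio = 29240 / 203700 ≈ 0.144.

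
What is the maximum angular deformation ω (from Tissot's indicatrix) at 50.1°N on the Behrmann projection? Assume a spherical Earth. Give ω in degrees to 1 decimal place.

Behrmann is a cylindrical equal-area projection with standard parallels at ±30°. For cylindrical equal-area with standard parallel φ₀, h = cos φ / cos φ₀ and k = cos φ₀ / cos φ, so h·k = 1.
At 50.1°: h = 0.7407, k = 1.350; principal scales a = 1.350, b = 0.7407.
sin(ω/2) = (a − b)/(a + b) = 0.6094/2.091 = 0.2915, so ω = 2 arcsin(0.2915) ≈ 33.9°.

33.9°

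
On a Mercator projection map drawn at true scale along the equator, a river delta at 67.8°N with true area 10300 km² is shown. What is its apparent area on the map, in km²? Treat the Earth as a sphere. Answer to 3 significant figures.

72100 km²

For Mercator, h = k = sec φ (a conformal cylindrical projection has a single point scale, 1/cos φ).
Areal scale = k² = sec²φ = 1/cos²(67.8°) = 1/0.3778² = 7.005.
Apparent area = 10300 × 7.005 ≈ 72100 km².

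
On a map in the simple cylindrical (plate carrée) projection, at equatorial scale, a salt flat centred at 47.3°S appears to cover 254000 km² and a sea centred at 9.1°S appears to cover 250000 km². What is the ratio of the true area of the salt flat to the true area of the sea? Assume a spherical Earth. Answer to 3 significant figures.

Plate carrée has h = 1 and k = sec φ, giving areal scale sec φ; true area = (apparent area) · cos φ.
True area of salt flat: 254000 × cos(47.3°) = 254000 × 0.6782 = 172300 km².
True area of sea: 250000 × cos(9.1°) = 250000 × 0.9874 = 246900 km².
Ratio = 172300 / 246900 ≈ 0.698.

0.698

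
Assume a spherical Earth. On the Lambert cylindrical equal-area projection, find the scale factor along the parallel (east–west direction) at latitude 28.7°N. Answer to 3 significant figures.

The Lambert cylindrical equal-area projection is the cylindrical equal-area projection with its standard parallel at the equator (φ₀ = 0). For cylindrical equal-area with standard parallel φ₀, h = cos φ / cos φ₀ and k = cos φ₀ / cos φ, so h·k = 1.
k = cos 0° / cos 28.7° = 1.000/0.8771 = 1.140.

1.14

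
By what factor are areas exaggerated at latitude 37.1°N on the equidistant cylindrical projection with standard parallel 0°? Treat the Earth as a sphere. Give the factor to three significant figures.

In the plate carrée (x = Rλ, y = Rφ), meridians are true-scale (h = 1) and parallels are stretched by k = sec φ.
Areal scale = h·k = 1 × sec φ; at 37.1°, h = 1.000, k = 1.254, so h·k = 1.254.

1.25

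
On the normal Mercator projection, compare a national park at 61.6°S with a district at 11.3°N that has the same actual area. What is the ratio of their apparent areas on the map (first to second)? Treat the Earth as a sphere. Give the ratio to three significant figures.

4.25

Mercator areal scale is sec²φ.
At 61.6°: sec²(61.6°) = 1/0.4756² = 4.421.
At 11.3°: sec²(11.3°) = 1/0.9806² = 1.040.
Ratio = 4.421/1.040 = cos²(11.3°)/cos²(61.6°) ≈ 4.25.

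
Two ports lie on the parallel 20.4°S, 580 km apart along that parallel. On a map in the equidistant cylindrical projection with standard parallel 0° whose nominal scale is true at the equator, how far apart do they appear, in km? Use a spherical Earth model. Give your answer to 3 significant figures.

619 km

Plate carrée maps x = Rλ, y = Rφ. The meridian scale is h = 1 and the parallel scale is k = 1/cos φ = sec φ.
Along the parallel, k = sec 20.4° = 1/0.9373 = 1.067.
Map distance = 580 × 1.067 ≈ 619 km.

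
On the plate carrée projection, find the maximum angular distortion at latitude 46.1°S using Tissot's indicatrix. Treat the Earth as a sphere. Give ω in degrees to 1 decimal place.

20.9°

For the equirectangular projection with φ₀ = 0 (plate carrée), h = 1 along meridians and k = sec φ along parallels.
At 46.1°: h = 1.000, k = 1.442; principal scales a = 1.442, b = 1.000.
sin(ω/2) = (a − b)/(a + b) = 0.4422/2.442 = 0.1811, so ω = 2 arcsin(0.1811) ≈ 20.9°.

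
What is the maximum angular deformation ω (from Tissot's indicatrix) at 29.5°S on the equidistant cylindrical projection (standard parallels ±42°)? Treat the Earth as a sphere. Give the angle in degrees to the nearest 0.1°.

9.0°

With standard parallel φ₀ = 42°, the equirectangular projection gives x = Rλ cos φ₀, y = Rφ, so h = 1 and k = cos 42° / cos φ.
At 29.5°: h = 1.000, k = 0.8538; principal scales a = 1.000, b = 0.8538.
sin(ω/2) = (a − b)/(a + b) = 0.1462/1.854 = 0.07884, so ω = 2 arcsin(0.07884) ≈ 9.0°.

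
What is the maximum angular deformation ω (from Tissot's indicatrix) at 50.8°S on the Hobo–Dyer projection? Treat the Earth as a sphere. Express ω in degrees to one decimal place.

25.8°

The Hobo–Dyer projection is cylindrical equal-area with φ₀ = 37.5°. Cylindrical equal-area (φ₀ = 37.5°): h = cos φ / cos 37.5° along meridians, k = cos 37.5° / cos φ along parallels; h·k = 1.
At 50.8°: h = 0.7967, k = 1.255; principal scales a = 1.255, b = 0.7967.
sin(ω/2) = (a − b)/(a + b) = 0.4586/2.052 = 0.2235, so ω = 2 arcsin(0.2235) ≈ 25.8°.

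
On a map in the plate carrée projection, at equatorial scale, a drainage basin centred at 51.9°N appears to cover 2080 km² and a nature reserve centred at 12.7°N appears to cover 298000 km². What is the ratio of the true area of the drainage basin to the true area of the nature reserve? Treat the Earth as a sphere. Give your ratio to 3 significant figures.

Plate carrée has h = 1 and k = sec φ, giving areal scale sec φ; true area = (apparent area) · cos φ.
True area of drainage basin: 2080 × cos(51.9°) = 2080 × 0.6170 = 1283 km².
True area of nature reserve: 298000 × cos(12.7°) = 298000 × 0.9755 = 290700 km².
Ratio = 1283 / 290700 ≈ 0.00441.

0.00441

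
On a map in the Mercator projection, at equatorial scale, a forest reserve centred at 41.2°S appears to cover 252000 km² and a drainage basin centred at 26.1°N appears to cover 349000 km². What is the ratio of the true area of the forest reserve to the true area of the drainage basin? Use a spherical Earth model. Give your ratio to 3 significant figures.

0.507

Mercator's areal exaggeration is sec²φ; hence true area = (apparent area) · cos²φ.
True area of forest reserve: 252000 × cos²(41.2°) = 252000 × 0.5661 = 142700 km².
True area of drainage basin: 349000 × cos²(26.1°) = 349000 × 0.8065 = 281500 km².
Ratio = 142700 / 281500 ≈ 0.507.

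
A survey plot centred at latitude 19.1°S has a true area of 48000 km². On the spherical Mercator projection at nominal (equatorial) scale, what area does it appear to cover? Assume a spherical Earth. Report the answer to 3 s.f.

Mercator is conformal, so the point scale is isotropic: h = k = sec φ = 1/cos φ.
Areal scale = k² = sec²φ = 1/cos²(19.1°) = 1/0.9449² = 1.120.
Apparent area = 48000 × 1.120 ≈ 53800 km².

53800 km²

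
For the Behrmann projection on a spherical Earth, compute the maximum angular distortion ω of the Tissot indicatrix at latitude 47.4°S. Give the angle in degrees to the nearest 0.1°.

The Behrmann projection is cylindrical equal-area with φ₀ = 30°. For cylindrical equal-area with standard parallel φ₀, h = cos φ / cos φ₀ and k = cos φ₀ / cos φ, so h·k = 1.
At 47.4°: h = 0.7816, k = 1.279; principal scales a = 1.279, b = 0.7816.
sin(ω/2) = (a − b)/(a + b) = 0.4979/2.061 = 0.2416, so ω = 2 arcsin(0.2416) ≈ 28.0°.

28.0°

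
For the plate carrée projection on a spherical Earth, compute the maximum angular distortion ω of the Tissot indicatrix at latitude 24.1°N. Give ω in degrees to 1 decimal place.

5.2°

In the plate carrée (x = Rλ, y = Rφ), meridians are true-scale (h = 1) and parallels are stretched by k = sec φ.
At 24.1°: h = 1.000, k = 1.095; principal scales a = 1.095, b = 1.000.
sin(ω/2) = (a − b)/(a + b) = 0.09549/2.095 = 0.04557, so ω = 2 arcsin(0.04557) ≈ 5.2°.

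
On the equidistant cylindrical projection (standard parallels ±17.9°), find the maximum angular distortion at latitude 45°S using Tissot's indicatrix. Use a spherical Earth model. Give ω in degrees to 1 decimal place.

In the equirectangular projection with standard parallel φ₀ = 17.9° (x = Rλ cos φ₀, y = Rφ), meridians are true-scale (h = 1) and the parallel scale is k = cos φ₀ / cos φ.
At 45°: h = 1.000, k = 1.346; principal scales a = 1.346, b = 1.000.
sin(ω/2) = (a − b)/(a + b) = 0.3458/2.346 = 0.1474, so ω = 2 arcsin(0.1474) ≈ 17.0°.

17.0°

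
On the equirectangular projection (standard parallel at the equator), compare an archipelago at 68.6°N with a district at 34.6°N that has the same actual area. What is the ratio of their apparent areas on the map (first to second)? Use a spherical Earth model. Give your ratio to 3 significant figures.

2.26

For the equirectangular projection with φ₀ = 0 (plate carrée), h = 1 along meridians and k = sec φ along parallels.
Areal scale at 68.6°: h·k = 1.000 × 2.741 = 2.741.
Areal scale at 34.6°: h·k = 1.000 × 1.215 = 1.215.
Ratio = 2.741/1.215 ≈ 2.26.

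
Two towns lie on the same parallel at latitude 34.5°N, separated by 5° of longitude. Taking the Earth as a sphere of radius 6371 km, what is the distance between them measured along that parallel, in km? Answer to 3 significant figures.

Arc length along a parallel = R cos φ · Δλ (with Δλ in radians).
= 6371 × cos 34.5° × (5° × π/180) = 6371 × 0.8241 × 0.08727 ≈ 458 km.

458 km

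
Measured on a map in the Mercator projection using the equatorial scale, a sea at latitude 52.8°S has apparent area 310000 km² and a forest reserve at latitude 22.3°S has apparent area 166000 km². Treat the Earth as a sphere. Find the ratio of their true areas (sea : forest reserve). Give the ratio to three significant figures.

Since Mercator area scale is 1/cos²φ, the true area equals the apparent area multiplied by cos²φ.
True area of sea: 310000 × cos²(52.8°) = 310000 × 0.3655 = 113300 km².
True area of forest reserve: 166000 × cos²(22.3°) = 166000 × 0.8560 = 142100 km².
Ratio = 113300 / 142100 ≈ 0.797.

0.797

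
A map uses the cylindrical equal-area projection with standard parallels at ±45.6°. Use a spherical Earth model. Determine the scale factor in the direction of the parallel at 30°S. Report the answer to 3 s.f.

A cylindrical equal-area projection with standard parallel φ₀ has meridian scale h = cos φ / cos φ₀ and parallel scale k = cos φ₀ / cos φ (so areas are preserved, h·k = 1).
k = cos 45.6° / cos 30° = 0.6997/0.8660 = 0.8079.

0.808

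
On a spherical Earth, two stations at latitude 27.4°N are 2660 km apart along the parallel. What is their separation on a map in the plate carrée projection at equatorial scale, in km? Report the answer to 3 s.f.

3000 km

Plate carrée maps x = Rλ, y = Rφ. The meridian scale is h = 1 and the parallel scale is k = 1/cos φ = sec φ.
Along the parallel, k = sec 27.4° = 1/0.8878 = 1.126.
Map distance = 2660 × 1.126 ≈ 3000 km.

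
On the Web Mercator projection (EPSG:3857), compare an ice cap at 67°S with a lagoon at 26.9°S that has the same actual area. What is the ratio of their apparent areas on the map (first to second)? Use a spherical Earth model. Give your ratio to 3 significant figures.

5.21

Mercator areal scale is sec²φ.
At 67°: sec²(67°) = 1/0.3907² = 6.550.
At 26.9°: sec²(26.9°) = 1/0.8918² = 1.257.
Ratio = 6.550/1.257 = cos²(26.9°)/cos²(67°) ≈ 5.21.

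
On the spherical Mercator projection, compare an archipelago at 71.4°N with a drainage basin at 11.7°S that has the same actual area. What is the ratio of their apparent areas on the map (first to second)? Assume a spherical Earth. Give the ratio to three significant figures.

9.43

Mercator is conformal with k = sec φ, so areal scale = k² = sec²φ.
At 71.4°: sec²(71.4°) = 1/0.3190² = 9.829.
At 11.7°: sec²(11.7°) = 1/0.9792² = 1.043.
Ratio = 9.829/1.043 = cos²(11.7°)/cos²(71.4°) ≈ 9.43.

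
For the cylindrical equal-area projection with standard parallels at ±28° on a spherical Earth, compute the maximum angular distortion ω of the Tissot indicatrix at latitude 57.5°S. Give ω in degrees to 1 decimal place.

54.7°

For cylindrical equal-area with standard parallel φ₀, h = cos φ / cos φ₀ and k = cos φ₀ / cos φ, so h·k = 1.
At 57.5°: h = 0.6085, k = 1.643; principal scales a = 1.643, b = 0.6085.
sin(ω/2) = (a − b)/(a + b) = 1.035/2.252 = 0.4595, so ω = 2 arcsin(0.4595) ≈ 54.7°.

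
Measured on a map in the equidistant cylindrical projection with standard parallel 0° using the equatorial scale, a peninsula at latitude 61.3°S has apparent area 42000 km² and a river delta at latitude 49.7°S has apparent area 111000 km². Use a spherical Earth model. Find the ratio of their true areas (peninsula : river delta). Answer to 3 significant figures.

On the plate carrée, areal scale = h·k = 1 × sec φ, so true area = apparent × cos φ.
True area of peninsula: 42000 × cos(61.3°) = 42000 × 0.4802 = 20170 km².
True area of river delta: 111000 × cos(49.7°) = 111000 × 0.6468 = 71790 km².
Ratio = 20170 / 71790 ≈ 0.281.

0.281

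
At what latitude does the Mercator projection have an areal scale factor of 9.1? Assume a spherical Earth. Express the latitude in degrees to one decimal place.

Mercator areal scale is sec²φ.
sec²φ = 9.1  ⇒  cos²φ = 0.1099  ⇒  cos φ = 0.3315.
φ = arccos(0.3315) ≈ 70.6°.

70.6°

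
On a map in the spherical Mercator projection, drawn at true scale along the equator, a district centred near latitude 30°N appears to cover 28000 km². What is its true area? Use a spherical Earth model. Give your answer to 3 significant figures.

21000 km²

Mercator is conformal, so the point scale is isotropic: h = k = sec φ = 1/cos φ.
Areal scale = k² = sec²φ = 1/cos²(30°) = 1/0.8660² = 1.333.
True area = apparent / (areal scale) = 28000 / 1.333 ≈ 21000 km².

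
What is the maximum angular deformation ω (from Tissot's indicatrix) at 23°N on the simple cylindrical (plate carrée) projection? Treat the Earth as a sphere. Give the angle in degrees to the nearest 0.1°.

4.7°

For the equirectangular projection with φ₀ = 0 (plate carrée), h = 1 along meridians and k = sec φ along parallels.
At 23°: h = 1.000, k = 1.086; principal scales a = 1.086, b = 1.000.
sin(ω/2) = (a − b)/(a + b) = 0.08636/2.086 = 0.04139, so ω = 2 arcsin(0.04139) ≈ 4.7°.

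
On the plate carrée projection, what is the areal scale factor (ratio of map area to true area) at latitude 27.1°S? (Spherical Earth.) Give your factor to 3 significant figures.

1.12

In the plate carrée (x = Rλ, y = Rφ), meridians are true-scale (h = 1) and parallels are stretched by k = sec φ.
Areal scale = h·k = 1 × sec φ; at 27.1°, h = 1.000, k = 1.123, so h·k = 1.123.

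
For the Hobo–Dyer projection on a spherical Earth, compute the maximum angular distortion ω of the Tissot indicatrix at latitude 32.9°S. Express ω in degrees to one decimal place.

6.5°

Hobo–Dyer is a cylindrical equal-area projection with standard parallels at ±37.5°. A cylindrical equal-area projection with standard parallel φ₀ has meridian scale h = cos φ / cos φ₀ and parallel scale k = cos φ₀ / cos φ (so areas are preserved, h·k = 1).
At 32.9°: h = 1.058, k = 0.9449; principal scales a = 1.058, b = 0.9449.
sin(ω/2) = (a − b)/(a + b) = 0.1134/2.003 = 0.05662, so ω = 2 arcsin(0.05662) ≈ 6.5°.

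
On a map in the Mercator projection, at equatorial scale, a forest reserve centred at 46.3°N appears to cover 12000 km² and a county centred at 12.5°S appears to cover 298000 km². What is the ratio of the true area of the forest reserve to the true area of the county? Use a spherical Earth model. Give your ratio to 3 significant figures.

0.0202

Mercator's areal exaggeration is sec²φ; hence true area = (apparent area) · cos²φ.
True area of forest reserve: 12000 × cos²(46.3°) = 12000 × 0.4773 = 5728 km².
True area of county: 298000 × cos²(12.5°) = 298000 × 0.9532 = 284000 km².
Ratio = 5728 / 284000 ≈ 0.0202.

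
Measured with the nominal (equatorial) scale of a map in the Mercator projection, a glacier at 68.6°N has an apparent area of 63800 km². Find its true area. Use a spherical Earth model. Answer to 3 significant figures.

8490 km²

The Mercator projection is conformal; its linear scale factor is the same in every direction and equals sec φ = 1/cos φ.
Areal scale = k² = sec²φ = 1/cos²(68.6°) = 1/0.3649² = 7.511.
True area = apparent / (areal scale) = 63800 / 7.511 ≈ 8490 km².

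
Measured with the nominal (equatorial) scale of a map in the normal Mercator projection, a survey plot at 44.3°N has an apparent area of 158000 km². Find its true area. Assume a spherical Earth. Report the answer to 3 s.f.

The Mercator projection is conformal; its linear scale factor is the same in every direction and equals sec φ = 1/cos φ.
Areal scale = k² = sec²φ = 1/cos²(44.3°) = 1/0.7157² = 1.952.
True area = apparent / (areal scale) = 158000 / 1.952 ≈ 80900 km².

80900 km²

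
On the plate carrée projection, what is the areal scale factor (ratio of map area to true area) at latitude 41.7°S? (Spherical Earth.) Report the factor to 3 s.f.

1.34

Plate carrée maps x = Rλ, y = Rφ. The meridian scale is h = 1 and the parallel scale is k = 1/cos φ = sec φ.
Areal scale = h·k = 1 × sec φ; at 41.7°, h = 1.000, k = 1.339, so h·k = 1.339.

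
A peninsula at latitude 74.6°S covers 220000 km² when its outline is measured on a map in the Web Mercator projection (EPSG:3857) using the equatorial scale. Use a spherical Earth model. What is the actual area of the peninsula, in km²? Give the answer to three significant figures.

The Mercator projection is conformal; its linear scale factor is the same in every direction and equals sec φ = 1/cos φ.
Areal scale = k² = sec²φ = 1/cos²(74.6°) = 1/0.2656² = 14.18.
True area = apparent / (areal scale) = 220000 / 14.18 ≈ 15500 km².

15500 km²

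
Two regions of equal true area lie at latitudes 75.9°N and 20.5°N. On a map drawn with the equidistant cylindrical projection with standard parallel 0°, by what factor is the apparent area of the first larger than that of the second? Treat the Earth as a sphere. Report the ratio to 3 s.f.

Plate carrée maps x = Rλ, y = Rφ. The meridian scale is h = 1 and the parallel scale is k = 1/cos φ = sec φ.
Areal scale at 75.9°: h·k = 1.000 × 4.105 = 4.105.
Areal scale at 20.5°: h·k = 1.000 × 1.068 = 1.068.
Ratio = 4.105/1.068 ≈ 3.84.

3.84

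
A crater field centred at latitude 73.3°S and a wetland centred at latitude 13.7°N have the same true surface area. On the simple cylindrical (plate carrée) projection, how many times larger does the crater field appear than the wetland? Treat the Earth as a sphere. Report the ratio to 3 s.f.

3.38

For the equirectangular projection with φ₀ = 0 (plate carrée), h = 1 along meridians and k = sec φ along parallels.
Areal scale at 73.3°: h·k = 1.000 × 3.480 = 3.480.
Areal scale at 13.7°: h·k = 1.000 × 1.029 = 1.029.
Ratio = 3.480/1.029 ≈ 3.38.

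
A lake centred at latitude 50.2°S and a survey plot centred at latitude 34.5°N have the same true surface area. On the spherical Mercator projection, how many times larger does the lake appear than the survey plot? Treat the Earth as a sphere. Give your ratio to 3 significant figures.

Mercator areal scale is sec²φ.
At 50.2°: sec²(50.2°) = 1/0.6401² = 2.441.
At 34.5°: sec²(34.5°) = 1/0.8241² = 1.472.
Ratio = 2.441/1.472 = cos²(34.5°)/cos²(50.2°) ≈ 1.66.

1.66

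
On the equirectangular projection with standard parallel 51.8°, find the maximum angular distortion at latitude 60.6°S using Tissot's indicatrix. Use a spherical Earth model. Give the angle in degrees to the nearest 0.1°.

In the equirectangular projection with standard parallel φ₀ = 51.8° (x = Rλ cos φ₀, y = Rφ), meridians are true-scale (h = 1) and the parallel scale is k = cos φ₀ / cos φ.
At 60.6°: h = 1.000, k = 1.260; principal scales a = 1.260, b = 1.000.
sin(ω/2) = (a − b)/(a + b) = 0.2597/2.260 = 0.1149, so ω = 2 arcsin(0.1149) ≈ 13.2°.

13.2°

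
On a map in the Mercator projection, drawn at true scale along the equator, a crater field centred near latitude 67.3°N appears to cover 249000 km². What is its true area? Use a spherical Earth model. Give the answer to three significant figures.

37100 km²

For Mercator, h = k = sec φ (a conformal cylindrical projection has a single point scale, 1/cos φ).
Areal scale = k² = sec²φ = 1/cos²(67.3°) = 1/0.3859² = 6.715.
True area = apparent / (areal scale) = 249000 / 6.715 ≈ 37100 km².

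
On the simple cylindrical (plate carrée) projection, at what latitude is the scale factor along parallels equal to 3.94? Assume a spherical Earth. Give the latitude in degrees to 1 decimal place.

75.3°

Plate carrée: h = 1, k = sec φ along parallels.
sec φ = 3.94  ⇒  cos φ = 0.2538  ⇒  φ ≈ 75.3°.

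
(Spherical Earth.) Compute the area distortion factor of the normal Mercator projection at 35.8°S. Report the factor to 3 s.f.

1.52

The Mercator projection is conformal; its linear scale factor is the same in every direction and equals sec φ = 1/cos φ.
Areal scale = k² = sec²φ = 1/cos²(35.8°) = 1/0.8111² = 1.520.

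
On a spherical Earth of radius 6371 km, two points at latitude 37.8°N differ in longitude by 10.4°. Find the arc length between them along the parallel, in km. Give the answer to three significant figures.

914 km

Arc length along a parallel = R cos φ · Δλ (with Δλ in radians).
= 6371 × cos 37.8° × (10.4° × π/180) = 6371 × 0.7902 × 0.1815 ≈ 914 km.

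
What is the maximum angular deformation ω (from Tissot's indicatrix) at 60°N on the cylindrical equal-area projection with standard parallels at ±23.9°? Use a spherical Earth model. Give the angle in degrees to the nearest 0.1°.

65.3°

For cylindrical equal-area with standard parallel φ₀, h = cos φ / cos φ₀ and k = cos φ₀ / cos φ, so h·k = 1.
At 60°: h = 0.5469, k = 1.829; principal scales a = 1.829, b = 0.5469.
sin(ω/2) = (a − b)/(a + b) = 1.282/2.375 = 0.5395, so ω = 2 arcsin(0.5395) ≈ 65.3°.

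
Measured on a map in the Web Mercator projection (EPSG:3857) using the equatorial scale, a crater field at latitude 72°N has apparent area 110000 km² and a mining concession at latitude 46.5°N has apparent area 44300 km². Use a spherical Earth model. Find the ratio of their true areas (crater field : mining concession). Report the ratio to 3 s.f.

0.500

On Mercator the areal scale is sec²φ, so true area = apparent × cos²φ.
True area of crater field: 110000 × cos²(72°) = 110000 × 0.09549 = 10500 km².
True area of mining concession: 44300 × cos²(46.5°) = 44300 × 0.4738 = 20990 km².
Ratio = 10500 / 20990 ≈ 0.500.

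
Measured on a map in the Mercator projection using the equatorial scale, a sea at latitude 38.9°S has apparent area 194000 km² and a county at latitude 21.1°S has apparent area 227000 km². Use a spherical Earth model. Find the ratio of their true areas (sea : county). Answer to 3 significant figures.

0.595

Since Mercator area scale is 1/cos²φ, the true area equals the apparent area multiplied by cos²φ.
True area of sea: 194000 × cos²(38.9°) = 194000 × 0.6057 = 117500 km².
True area of county: 227000 × cos²(21.1°) = 227000 × 0.8704 = 197600 km².
Ratio = 117500 / 197600 ≈ 0.595.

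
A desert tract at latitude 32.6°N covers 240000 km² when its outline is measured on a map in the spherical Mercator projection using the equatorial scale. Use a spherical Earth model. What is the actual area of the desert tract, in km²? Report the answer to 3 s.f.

170000 km²

The Mercator projection is conformal; its linear scale factor is the same in every direction and equals sec φ = 1/cos φ.
Areal scale = k² = sec²φ = 1/cos²(32.6°) = 1/0.8425² = 1.409.
True area = apparent / (areal scale) = 240000 / 1.409 ≈ 170000 km².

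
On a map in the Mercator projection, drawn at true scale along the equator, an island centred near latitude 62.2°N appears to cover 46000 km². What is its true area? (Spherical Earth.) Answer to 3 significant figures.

Mercator is conformal, so the point scale is isotropic: h = k = sec φ = 1/cos φ.
Areal scale = k² = sec²φ = 1/cos²(62.2°) = 1/0.4664² = 4.597.
True area = apparent / (areal scale) = 46000 / 4.597 ≈ 10000 km².

10000 km²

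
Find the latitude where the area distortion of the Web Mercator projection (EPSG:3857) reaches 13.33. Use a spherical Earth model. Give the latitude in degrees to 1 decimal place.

Mercator areal scale is sec²φ.
sec²φ = 13.33  ⇒  cos²φ = 0.07502  ⇒  cos φ = 0.2739.
φ = arccos(0.2739) ≈ 74.1°.

74.1°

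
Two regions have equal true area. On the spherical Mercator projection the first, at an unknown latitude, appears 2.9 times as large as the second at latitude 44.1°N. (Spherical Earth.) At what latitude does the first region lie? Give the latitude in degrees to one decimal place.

Mercator areal scale is sec²φ, so apparent-area ratio = sec²φ₁ / sec²φ₂ = cos²φ₂ / cos²φ₁.
cos²φ₂ / cos²φ₁ = 2.9  ⇒  cos φ₁ = cos 44.1° / √2.9 = 0.7181/1.703 = 0.4217.
φ₁ = arccos(0.4217) ≈ 65.1°.

65.1°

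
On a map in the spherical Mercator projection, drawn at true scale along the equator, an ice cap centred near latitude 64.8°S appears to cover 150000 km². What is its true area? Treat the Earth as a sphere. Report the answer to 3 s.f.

27200 km²

For Mercator, h = k = sec φ (a conformal cylindrical projection has a single point scale, 1/cos φ).
Areal scale = k² = sec²φ = 1/cos²(64.8°) = 1/0.4258² = 5.516.
True area = apparent / (areal scale) = 150000 / 5.516 ≈ 27200 km².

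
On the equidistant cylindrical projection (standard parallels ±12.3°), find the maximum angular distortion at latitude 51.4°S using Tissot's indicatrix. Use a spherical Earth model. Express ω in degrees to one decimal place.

With standard parallel φ₀ = 12.3°, the equirectangular projection gives x = Rλ cos φ₀, y = Rφ, so h = 1 and k = cos 12.3° / cos φ.
At 51.4°: h = 1.000, k = 1.566; principal scales a = 1.566, b = 1.000.
sin(ω/2) = (a − b)/(a + b) = 0.5661/2.566 = 0.2206, so ω = 2 arcsin(0.2206) ≈ 25.5°.

25.5°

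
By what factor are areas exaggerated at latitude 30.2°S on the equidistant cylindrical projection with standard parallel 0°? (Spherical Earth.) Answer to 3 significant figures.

For the equirectangular projection with φ₀ = 0 (plate carrée), h = 1 along meridians and k = sec φ along parallels.
Areal scale = h·k = 1 × sec φ; at 30.2°, h = 1.000, k = 1.157, so h·k = 1.157.

1.16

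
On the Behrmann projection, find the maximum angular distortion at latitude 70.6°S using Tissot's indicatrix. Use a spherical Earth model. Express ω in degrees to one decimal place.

Behrmann is a cylindrical equal-area projection with standard parallels at ±30°. Cylindrical equal-area (φ₀ = 30°): h = cos φ / cos 30° along meridians, k = cos 30° / cos φ along parallels; h·k = 1.
At 70.6°: h = 0.3835, k = 2.607; principal scales a = 2.607, b = 0.3835.
sin(ω/2) = (a − b)/(a + b) = 2.224/2.991 = 0.7435, so ω = 2 arcsin(0.7435) ≈ 96.1°.

96.1°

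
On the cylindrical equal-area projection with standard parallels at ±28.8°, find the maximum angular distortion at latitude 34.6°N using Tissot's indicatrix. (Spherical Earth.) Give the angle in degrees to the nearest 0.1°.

7.2°

Cylindrical equal-area (φ₀ = 28.8°): h = cos φ / cos 28.8° along meridians, k = cos 28.8° / cos φ along parallels; h·k = 1.
At 34.6°: h = 0.9393, k = 1.065; principal scales a = 1.065, b = 0.9393.
sin(ω/2) = (a − b)/(a + b) = 0.1253/2.004 = 0.06251, so ω = 2 arcsin(0.06251) ≈ 7.2°.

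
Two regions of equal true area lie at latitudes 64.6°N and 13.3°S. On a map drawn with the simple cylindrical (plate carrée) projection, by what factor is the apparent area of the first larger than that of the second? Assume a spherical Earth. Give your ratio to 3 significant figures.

2.27

For the equirectangular projection with φ₀ = 0 (plate carrée), h = 1 along meridians and k = sec φ along parallels.
Areal scale at 64.6°: h·k = 1.000 × 2.331 = 2.331.
Areal scale at 13.3°: h·k = 1.000 × 1.028 = 1.028.
Ratio = 2.331/1.028 ≈ 2.27.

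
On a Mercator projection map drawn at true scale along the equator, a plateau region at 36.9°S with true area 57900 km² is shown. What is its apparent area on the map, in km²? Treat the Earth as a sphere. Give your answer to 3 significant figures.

90500 km²

For Mercator, h = k = sec φ (a conformal cylindrical projection has a single point scale, 1/cos φ).
Areal scale = k² = sec²φ = 1/cos²(36.9°) = 1/0.7997² = 1.564.
Apparent area = 57900 × 1.564 ≈ 90500 km².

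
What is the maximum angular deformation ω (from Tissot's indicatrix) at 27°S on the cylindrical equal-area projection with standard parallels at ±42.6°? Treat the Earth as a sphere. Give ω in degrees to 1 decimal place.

21.8°

A cylindrical equal-area projection with standard parallel φ₀ has meridian scale h = cos φ / cos φ₀ and parallel scale k = cos φ₀ / cos φ (so areas are preserved, h·k = 1).
At 27°: h = 1.210, k = 0.8261; principal scales a = 1.210, b = 0.8261.
sin(ω/2) = (a − b)/(a + b) = 0.3843/2.037 = 0.1887, so ω = 2 arcsin(0.1887) ≈ 21.8°.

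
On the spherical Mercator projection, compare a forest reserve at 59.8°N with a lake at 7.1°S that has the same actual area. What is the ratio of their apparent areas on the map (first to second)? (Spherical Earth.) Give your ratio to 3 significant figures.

Mercator is conformal with k = sec φ, so areal scale = k² = sec²φ.
At 59.8°: sec²(59.8°) = 1/0.5030² = 3.952.
At 7.1°: sec²(7.1°) = 1/0.9923² = 1.016.
Ratio = 3.952/1.016 = cos²(7.1°)/cos²(59.8°) ≈ 3.89.

3.89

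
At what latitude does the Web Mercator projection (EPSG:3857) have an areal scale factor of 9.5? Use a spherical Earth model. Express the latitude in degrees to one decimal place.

Mercator areal scale is sec²φ.
sec²φ = 9.5  ⇒  cos²φ = 0.1053  ⇒  cos φ = 0.3244.
φ = arccos(0.3244) ≈ 71.1°.

71.1°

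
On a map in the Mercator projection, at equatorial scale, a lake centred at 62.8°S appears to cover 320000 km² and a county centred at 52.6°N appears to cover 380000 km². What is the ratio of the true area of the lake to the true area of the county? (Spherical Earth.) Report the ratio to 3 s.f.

0.477

Mercator's areal exaggeration is sec²φ; hence true area = (apparent area) · cos²φ.
True area of lake: 320000 × cos²(62.8°) = 320000 × 0.2089 = 66860 km².
True area of county: 380000 × cos²(52.6°) = 380000 × 0.3689 = 140200 km².
Ratio = 66860 / 140200 ≈ 0.477.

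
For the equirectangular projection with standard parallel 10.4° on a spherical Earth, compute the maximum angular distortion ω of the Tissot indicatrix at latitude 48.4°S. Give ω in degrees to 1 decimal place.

With standard parallel φ₀ = 10.4°, the equirectangular projection gives x = Rλ cos φ₀, y = Rφ, so h = 1 and k = cos 10.4° / cos φ.
At 48.4°: h = 1.000, k = 1.481; principal scales a = 1.481, b = 1.000.
sin(ω/2) = (a − b)/(a + b) = 0.4814/2.481 = 0.1940, so ω = 2 arcsin(0.1940) ≈ 22.4°.

22.4°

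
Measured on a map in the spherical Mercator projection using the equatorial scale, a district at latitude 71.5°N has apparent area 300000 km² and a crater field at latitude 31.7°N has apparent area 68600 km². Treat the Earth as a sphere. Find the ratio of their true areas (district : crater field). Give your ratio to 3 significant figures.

0.608

Mercator's areal exaggeration is sec²φ; hence true area = (apparent area) · cos²φ.
True area of district: 300000 × cos²(71.5°) = 300000 × 0.1007 = 30200 km².
True area of crater field: 68600 × cos²(31.7°) = 68600 × 0.7239 = 49660 km².
Ratio = 30200 / 49660 ≈ 0.608.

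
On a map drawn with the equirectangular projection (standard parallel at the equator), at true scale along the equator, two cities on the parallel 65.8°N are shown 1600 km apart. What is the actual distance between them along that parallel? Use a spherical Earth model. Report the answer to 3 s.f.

Plate carrée maps x = Rλ, y = Rφ. The meridian scale is h = 1 and the parallel scale is k = 1/cos φ = sec φ.
Along the parallel at 65.8°, map distances are exaggerated by k = sec 65.8° = 2.439.
True distance = 1600 / 2.439 = 1600 × cos 65.8° ≈ 656 km.

656 km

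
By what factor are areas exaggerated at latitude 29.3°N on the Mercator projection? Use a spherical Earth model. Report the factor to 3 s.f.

1.31

Mercator is conformal, so the point scale is isotropic: h = k = sec φ = 1/cos φ.
Areal scale = k² = sec²φ = 1/cos²(29.3°) = 1/0.8721² = 1.315.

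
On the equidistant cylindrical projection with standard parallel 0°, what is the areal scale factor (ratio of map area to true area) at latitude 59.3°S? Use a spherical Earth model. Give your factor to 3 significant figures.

1.96

Plate carrée maps x = Rλ, y = Rφ. The meridian scale is h = 1 and the parallel scale is k = 1/cos φ = sec φ.
Areal scale = h·k = 1 × sec φ; at 59.3°, h = 1.000, k = 1.959, so h·k = 1.959.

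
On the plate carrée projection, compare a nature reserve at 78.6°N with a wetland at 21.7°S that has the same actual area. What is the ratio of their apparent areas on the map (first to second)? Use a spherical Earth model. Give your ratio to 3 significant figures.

Plate carrée maps x = Rλ, y = Rφ. The meridian scale is h = 1 and the parallel scale is k = 1/cos φ = sec φ.
Areal scale at 78.6°: h·k = 1.000 × 5.059 = 5.059.
Areal scale at 21.7°: h·k = 1.000 × 1.076 = 1.076.
Ratio = 5.059/1.076 ≈ 4.70.

4.70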